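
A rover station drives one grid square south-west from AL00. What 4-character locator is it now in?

RK99

Longitude square 0; −1 → -1, wraps to 9, carry into field.
Longitude field A = 0; −1 → -1, wraps to 17 = R, wrapping around the antimeridian.
Latitude square 0; −1 → -1, wraps to 9, carry into field.
Latitude field L = 11; −1 → 10 = K.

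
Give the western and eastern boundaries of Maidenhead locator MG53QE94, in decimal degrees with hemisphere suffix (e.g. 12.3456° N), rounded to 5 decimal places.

71.40833° E, 71.41667° E

Field M=12, G=6: +12·20° lon, +6·10° lat → SW at lon 60°, lat -30°.
Square 5, 3: +5·2° lon, +3·1° lat → SW at lon 70°, lat -27°.
Subsquare q=16, e=4: +16·0.0833333° lon, +4·0.0416667° lat → SW at lon 71.3333°, lat -26.8333°.
Extended square 9, 4: +9·0.00833333° lon, +4·0.00416667° lat → SW at lon 71.4083°, lat -26.8167°.
Cell spans 0.00833333° lon × 0.00416667° lat.
west 71.40833° E, east 71.41667° E.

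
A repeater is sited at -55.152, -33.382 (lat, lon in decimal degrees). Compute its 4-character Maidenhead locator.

Offset from 180°W / 90°S: lon 146.62°, lat 34.85°.
Field: 146.62/20 → 7 → H, 34.85/10 → 3 → D; chars HD.
Square: 6.62/2 → 3, 4.85/1 → 4; chars 34.

HD34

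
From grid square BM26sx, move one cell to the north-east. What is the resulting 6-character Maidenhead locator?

BM27ta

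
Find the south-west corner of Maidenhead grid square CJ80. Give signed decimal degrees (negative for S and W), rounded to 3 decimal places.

0.000, -124.000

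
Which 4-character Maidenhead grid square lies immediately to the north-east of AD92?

BD03

Longitude square 9; +1 → 10, wraps to 0, carry into field.
Longitude field A = 0; +1 → 1 = B.
Latitude square 2; +1 → 3.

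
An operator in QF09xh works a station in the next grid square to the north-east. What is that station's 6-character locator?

Longitude subsquare x = 23; +1 → 24, wraps to 0 = a, carry into square.
Longitude square 0; +1 → 1.
Latitude subsquare h = 7; +1 → 8 = i.

QF19ai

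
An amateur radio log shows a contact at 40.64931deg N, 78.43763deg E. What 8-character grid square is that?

Add 180° to longitude and 90° to latitude: 258.43763, 130.64931.
Field: lon ⌊258.43763/20⌋ = 12 → M; lat ⌊130.64931/10⌋ = 13 → N.
Square: lon ⌊18.43763/2⌋ = 9; lat ⌊0.64931/1⌋ = 0.
Subsquare: lon ⌊0.43763/0.0833333⌋ = 5 → f; lat ⌊0.64931/0.0416667⌋ = 15 → p.
Extended square: lon ⌊0.02096/0.00833333⌋ = 2; lat ⌊0.02431/0.00416667⌋ = 5.

MN90fp25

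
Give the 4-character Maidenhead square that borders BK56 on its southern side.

BK55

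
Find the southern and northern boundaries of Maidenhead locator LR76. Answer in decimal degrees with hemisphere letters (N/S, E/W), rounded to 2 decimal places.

Field L=11, R=17: +11·20° lon, +17·10° lat → SW at lon 40°, lat 80°.
Square 7, 6: +7·2° lon, +6·1° lat → SW at lon 54°, lat 86°.
Cell spans 2° lon × 1° lat.
south 86.00° N, north 87.00° N.

86.00° N, 87.00° N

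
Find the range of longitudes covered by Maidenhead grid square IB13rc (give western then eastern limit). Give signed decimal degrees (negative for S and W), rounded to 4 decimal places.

-16.5833, -16.5000

Field I=8, B=1: +8·20° lon, +1·10° lat → SW at lon -20°, lat -80°.
Square 1, 3: +1·2° lon, +3·1° lat → SW at lon -18°, lat -77°.
Subsquare r=17, c=2: +17·0.0833333° lon, +2·0.0416667° lat → SW at lon -16.5833°, lat -76.9167°.
Cell spans 0.0833333° lon × 0.0416667° lat.
west -16.5833, east -16.5000.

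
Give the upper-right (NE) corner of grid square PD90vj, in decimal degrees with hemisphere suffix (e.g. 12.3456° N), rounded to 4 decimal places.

59.5833° S, 139.8333° E

Field P=15, D=3: +15·20° lon, +3·10° lat → SW at lon 120°, lat -60°.
Square 9, 0: +9·2° lon, +0·1° lat → SW at lon 138°, lat -60°.
Subsquare v=21, j=9: +21·0.0833333° lon, +9·0.0416667° lat → SW at lon 139.75°, lat -59.625°.
Cell spans 0.0833333° lon × 0.0416667° lat. NE corner is SW corner plus one full cell.
latitude 59.5833° S, longitude 139.8333° E.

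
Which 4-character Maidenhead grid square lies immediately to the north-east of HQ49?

HR50

Longitude square 4; +1 → 5.
Latitude square 9; +1 → 10, wraps to 0, carry into field.
Latitude field Q = 16; +1 → 17 = R.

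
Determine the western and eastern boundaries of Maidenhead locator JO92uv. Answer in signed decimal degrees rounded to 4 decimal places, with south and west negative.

Field J=9, O=14: +9·20° lon, +14·10° lat → SW at lon 0°, lat 50°.
Square 9, 2: +9·2° lon, +2·1° lat → SW at lon 18°, lat 52°.
Subsquare u=20, v=21: +20·0.0833333° lon, +21·0.0416667° lat → SW at lon 19.6667°, lat 52.875°.
Cell spans 0.0833333° lon × 0.0416667° lat.
west 19.6667, east 19.7500.

19.6667, 19.7500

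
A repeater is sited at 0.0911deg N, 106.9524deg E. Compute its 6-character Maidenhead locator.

OJ30lc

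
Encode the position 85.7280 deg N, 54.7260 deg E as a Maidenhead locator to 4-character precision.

LR75

Offset from 180°W / 90°S: lon 234.73°, lat 175.73°.
Field: 234.73/20 → 11 → L, 175.73/10 → 17 → R; chars LR.
Square: 14.73/2 → 7, 5.73/1 → 5; chars 75.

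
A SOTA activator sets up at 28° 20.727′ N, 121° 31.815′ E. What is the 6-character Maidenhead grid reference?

Add 180° to longitude and 90° to latitude: 301.5303, 118.3454.
Field: 301.5303/20 → 15 → P, 118.3454/10 → 11 → L; chars PL.
Square: 1.5303/2 → 0, 8.3454/1 → 8; chars 08.
Subsquare: 1.5303/0.0833333 → 18 → s, 0.3454/0.0416667 → 8 → i; chars si.

PL08si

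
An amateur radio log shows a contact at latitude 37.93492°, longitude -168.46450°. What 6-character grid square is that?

AM57sw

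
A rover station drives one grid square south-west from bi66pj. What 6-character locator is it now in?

Longitude subsquare p = 15; −1 → 14 = o.
Latitude subsquare j = 9; −1 → 8 = i.

BI66oi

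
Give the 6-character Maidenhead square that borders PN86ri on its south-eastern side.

PN86sh

Longitude subsquare r = 17; +1 → 18 = s.
Latitude subsquare i = 8; −1 → 7 = h.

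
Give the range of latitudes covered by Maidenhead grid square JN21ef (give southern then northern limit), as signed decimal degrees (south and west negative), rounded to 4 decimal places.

Field J=9, N=13: +9·20° lon, +13·10° lat → SW at lon 0°, lat 40°.
Square 2, 1: +2·2° lon, +1·1° lat → SW at lon 4°, lat 41°.
Subsquare e=4, f=5: +4·0.0833333° lon, +5·0.0416667° lat → SW at lon 4.33333°, lat 41.2083°.
Cell spans 0.0833333° lon × 0.0416667° lat.
south 41.2083, north 41.2500.

41.2083, 41.2500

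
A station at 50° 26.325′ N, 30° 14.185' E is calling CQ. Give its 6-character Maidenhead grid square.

KO50ck

Shift to the Maidenhead origin (180°W, 90°S): lon 210.2364, lat 140.4387.
Field: 210.2364/20 → 10 → K, 140.4387/10 → 14 → O; chars KO.
Square: 10.2364/2 → 5, 0.4387/1 → 0; chars 50.
Subsquare: 0.2364/0.0833333 → 2 → c, 0.4387/0.0416667 → 10 → k; chars ck.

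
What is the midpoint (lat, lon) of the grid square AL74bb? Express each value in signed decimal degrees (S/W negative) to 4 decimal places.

24.0625, -165.8750

Field A=0, L=11: +0·20° lon, +11·10° lat → SW at lon -180°, lat 20°.
Square 7, 4: +7·2° lon, +4·1° lat → SW at lon -166°, lat 24°.
Subsquare b=1, b=1: +1·0.0833333° lon, +1·0.0416667° lat → SW at lon -165.917°, lat 24.0417°.
Cell spans 0.0833333° lon × 0.0416667° lat. Centre is SW corner plus half of each.
latitude 24.0625, longitude -165.8750.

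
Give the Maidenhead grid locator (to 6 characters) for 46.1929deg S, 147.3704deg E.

QE33qt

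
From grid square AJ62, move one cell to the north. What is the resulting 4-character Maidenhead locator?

AJ63

Latitude square 2; +1 → 3.
The longitude characters are unchanged.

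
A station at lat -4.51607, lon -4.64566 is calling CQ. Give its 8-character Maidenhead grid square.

Shift to the Maidenhead origin (180°W, 90°S): lon 175.35434, lat 85.48393.
Field (20°×10°, letters A–R): lon ⌊175.35434/20⌋ = 8 → I; lat ⌊85.48393/10⌋ = 8 → I.
Square (2°×1°, digits 0–9): lon ⌊15.35434/2⌋ = 7; lat ⌊5.48393/1⌋ = 5.
Subsquare (5′×2.5′, letters a–x): lon ⌊1.35434/0.0833333⌋ = 16 → q; lat ⌊0.48393/0.0416667⌋ = 11 → l.
Extended square (30″×15″, digits 0–9): lon ⌊0.02101/0.00833333⌋ = 2; lat ⌊0.02560/0.00416667⌋ = 6.

II75ql26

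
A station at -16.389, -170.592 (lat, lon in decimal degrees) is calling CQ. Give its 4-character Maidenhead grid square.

AH43

Add 180° to longitude and 90° to latitude: 9.41, 73.61.
Field: 9.41/20 → 0 → A, 73.61/10 → 7 → H; chars AH.
Square: 9.41/2 → 4, 3.61/1 → 3; chars 43.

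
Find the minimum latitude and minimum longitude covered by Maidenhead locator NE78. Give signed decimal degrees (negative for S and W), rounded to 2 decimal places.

-42.00, 94.00

Field N=13, E=4: +13·20° lon, +4·10° lat → SW at lon 80°, lat -50°.
Square 7, 8: +7·2° lon, +8·1° lat → SW at lon 94°, lat -42°.
latitude -42.00, longitude 94.00.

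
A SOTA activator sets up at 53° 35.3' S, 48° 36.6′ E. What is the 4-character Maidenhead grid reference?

Add 180° to longitude and 90° to latitude: 228.61, 36.41.
Field: lon ⌊228.61/20⌋ = 11 → L; lat ⌊36.41/10⌋ = 3 → D.
Square: lon ⌊8.61/2⌋ = 4; lat ⌊6.41/1⌋ = 6.

LD46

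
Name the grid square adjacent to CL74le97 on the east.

Longitude extended square 9; +1 → 10, wraps to 0, carry into subsquare.
Longitude subsquare l = 11; +1 → 12 = m.
The latitude characters are unchanged.

CL74me07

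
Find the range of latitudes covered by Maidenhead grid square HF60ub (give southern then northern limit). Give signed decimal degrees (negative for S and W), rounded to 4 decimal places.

Field H=7, F=5: +7·20° lon, +5·10° lat → SW at lon -40°, lat -40°.
Square 6, 0: +6·2° lon, +0·1° lat → SW at lon -28°, lat -40°.
Subsquare u=20, b=1: +20·0.0833333° lon, +1·0.0416667° lat → SW at lon -26.3333°, lat -39.9583°.
Cell spans 0.0833333° lon × 0.0416667° lat.
south -39.9583, north -39.9167.

-39.9583, -39.9167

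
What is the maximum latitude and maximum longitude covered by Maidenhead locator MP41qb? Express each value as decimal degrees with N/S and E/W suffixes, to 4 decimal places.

61.0833° N, 69.4167° E

Field M=12, P=15: +12·20° lon, +15·10° lat → SW at lon 60°, lat 60°.
Square 4, 1: +4·2° lon, +1·1° lat → SW at lon 68°, lat 61°.
Subsquare q=16, b=1: +16·0.0833333° lon, +1·0.0416667° lat → SW at lon 69.3333°, lat 61.0417°.
Cell spans 0.0833333° lon × 0.0416667° lat. NE corner is SW corner plus one full cell.
latitude 61.0833° N, longitude 69.4167° E.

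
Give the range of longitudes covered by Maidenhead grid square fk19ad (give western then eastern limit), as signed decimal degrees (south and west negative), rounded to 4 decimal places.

-78.0000, -77.9167

Field F=5, K=10: +5·20° lon, +10·10° lat → SW at lon -80°, lat 10°.
Square 1, 9: +1·2° lon, +9·1° lat → SW at lon -78°, lat 19°.
Subsquare a=0, d=3: +0·0.0833333° lon, +3·0.0416667° lat → SW at lon -78°, lat 19.125°.
Cell spans 0.0833333° lon × 0.0416667° lat.
west -78.0000, east -77.9167.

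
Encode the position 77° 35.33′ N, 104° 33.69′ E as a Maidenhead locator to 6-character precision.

Shift to the Maidenhead origin (180°W, 90°S): lon 284.5615, lat 167.5888.
Field (20°×10°, letters A–R): 284.5615/20 → 14 → O, 167.5888/10 → 16 → Q; chars OQ.
Square (2°×1°, digits 0–9): 4.5615/2 → 2, 7.5888/1 → 7; chars 27.
Subsquare (5′×2.5′, letters a–x): 0.5615/0.0833333 → 6 → g, 0.5888/0.0416667 → 14 → o; chars go.

OQ27go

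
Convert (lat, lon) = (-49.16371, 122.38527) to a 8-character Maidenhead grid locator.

PE10eu60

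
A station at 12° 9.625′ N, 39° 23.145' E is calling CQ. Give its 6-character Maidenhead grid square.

Offset from 180°W / 90°S: lon 219.3858°, lat 102.1604°.
Field (20°×10°, letters A–R): 219.3858/20 → 10 → K, 102.1604/10 → 10 → K; chars KK.
Square (2°×1°, digits 0–9): 19.3858/2 → 9, 2.1604/1 → 2; chars 92.
Subsquare (5′×2.5′, letters a–x): 1.3858/0.0833333 → 16 → q, 0.1604/0.0416667 → 3 → d; chars qd.

KK92qd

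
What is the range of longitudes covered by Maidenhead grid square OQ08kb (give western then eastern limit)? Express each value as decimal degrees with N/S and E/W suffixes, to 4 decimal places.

100.8333° E, 100.9167° E

Field O=14, Q=16: +14·20° lon, +16·10° lat → SW at lon 100°, lat 70°.
Square 0, 8: +0·2° lon, +8·1° lat → SW at lon 100°, lat 78°.
Subsquare k=10, b=1: +10·0.0833333° lon, +1·0.0416667° lat → SW at lon 100.833°, lat 78.0417°.
Cell spans 0.0833333° lon × 0.0416667° lat.
west 100.8333° E, east 100.9167° E.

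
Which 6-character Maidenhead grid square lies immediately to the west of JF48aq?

Longitude subsquare a = 0; −1 → -1, wraps to 23 = x, carry into square.
Longitude square 4; −1 → 3.
The latitude characters are unchanged.

JF38xq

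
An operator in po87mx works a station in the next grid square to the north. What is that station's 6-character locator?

PO88ma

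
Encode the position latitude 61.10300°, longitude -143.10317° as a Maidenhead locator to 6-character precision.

BP81kc

Shift to the Maidenhead origin (180°W, 90°S): lon 36.8968, lat 151.1030.
Field (20°×10°, letters A–R): lon ⌊36.8968/20⌋ = 1 → B; lat ⌊151.1030/10⌋ = 15 → P.
Square (2°×1°, digits 0–9): lon ⌊16.8968/2⌋ = 8; lat ⌊1.1030/1⌋ = 1.
Subsquare (5′×2.5′, letters a–x): lon ⌊0.8968/0.0833333⌋ = 10 → k; lat ⌊0.1030/0.0416667⌋ = 2 → c.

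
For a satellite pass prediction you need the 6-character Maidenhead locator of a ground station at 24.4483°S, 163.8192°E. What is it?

Add 180° to longitude and 90° to latitude: 343.8192, 65.5517.
Field: 343.8192/20 → 17 → R, 65.5517/10 → 6 → G; chars RG.
Square: 3.8192/2 → 1, 5.5517/1 → 5; chars 15.
Subsquare: 1.8192/0.0833333 → 21 → v, 0.5517/0.0416667 → 13 → n; chars vn.

RG15vn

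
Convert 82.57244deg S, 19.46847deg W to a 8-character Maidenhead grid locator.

Offset from 180°W / 90°S: lon 160.53153°, lat 7.42756°.
Field: 160.53153/20 → 8 → I, 7.42756/10 → 0 → A; chars IA.
Square: 0.53153/2 → 0, 7.42756/1 → 7; chars 07.
Subsquare: 0.53153/0.0833333 → 6 → g, 0.42756/0.0416667 → 10 → k; chars gk.
Extended square: 0.03153/0.00833333 → 3, 0.01089/0.00416667 → 2; chars 32.

IA07gk32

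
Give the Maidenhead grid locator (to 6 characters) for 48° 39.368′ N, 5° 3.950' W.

Add 180° to longitude and 90° to latitude: 174.9342, 138.6561.
Field: lon ⌊174.9342/20⌋ = 8 → I; lat ⌊138.6561/10⌋ = 13 → N.
Square: lon ⌊14.9342/2⌋ = 7; lat ⌊8.6561/1⌋ = 8.
Subsquare: lon ⌊0.9342/0.0833333⌋ = 11 → l; lat ⌊0.6561/0.0416667⌋ = 15 → p.

IN78lp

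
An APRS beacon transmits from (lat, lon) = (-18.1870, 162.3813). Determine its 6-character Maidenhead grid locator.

RH11et

Shift to the Maidenhead origin (180°W, 90°S): lon 342.3813, lat 71.8130.
Field: lon ⌊342.3813/20⌋ = 17 → R; lat ⌊71.8130/10⌋ = 7 → H.
Square: lon ⌊2.3813/2⌋ = 1; lat ⌊1.8130/1⌋ = 1.
Subsquare: lon ⌊0.3813/0.0833333⌋ = 4 → e; lat ⌊0.8130/0.0416667⌋ = 19 → t.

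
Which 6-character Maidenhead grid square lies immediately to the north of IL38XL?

IL38xm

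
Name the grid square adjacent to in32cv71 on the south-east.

IN32cv80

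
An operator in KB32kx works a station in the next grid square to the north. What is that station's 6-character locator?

Latitude subsquare x = 23; +1 → 24, wraps to 0 = a, carry into square.
Latitude square 2; +1 → 3.
The longitude characters are unchanged.

KB33ka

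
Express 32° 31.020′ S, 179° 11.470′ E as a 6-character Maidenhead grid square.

Add 180° to longitude and 90° to latitude: 359.1912, 57.4830.
Field (20°×10°, letters A–R): lon ⌊359.1912/20⌋ = 17 → R; lat ⌊57.4830/10⌋ = 5 → F.
Square (2°×1°, digits 0–9): lon ⌊19.1912/2⌋ = 9; lat ⌊7.4830/1⌋ = 7.
Subsquare (5′×2.5′, letters a–x): lon ⌊1.1912/0.0833333⌋ = 14 → o; lat ⌊0.4830/0.0416667⌋ = 11 → l.

RF97ol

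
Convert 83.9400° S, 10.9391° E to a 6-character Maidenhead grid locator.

Offset from 180°W / 90°S: lon 190.9391°, lat 6.0600°.
Field (20°×10°, letters A–R): lon ⌊190.9391/20⌋ = 9 → J; lat ⌊6.0600/10⌋ = 0 → A.
Square (2°×1°, digits 0–9): lon ⌊10.9391/2⌋ = 5; lat ⌊6.0600/1⌋ = 6.
Subsquare (5′×2.5′, letters a–x): lon ⌊0.9391/0.0833333⌋ = 11 → l; lat ⌊0.0600/0.0416667⌋ = 1 → b.

JA56lb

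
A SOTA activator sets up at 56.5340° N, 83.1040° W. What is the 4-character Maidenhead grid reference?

EO86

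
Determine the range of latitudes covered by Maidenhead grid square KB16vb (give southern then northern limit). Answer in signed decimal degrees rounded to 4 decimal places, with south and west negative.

-73.9583, -73.9167

Field K=10, B=1: +10·20° lon, +1·10° lat → SW at lon 20°, lat -80°.
Square 1, 6: +1·2° lon, +6·1° lat → SW at lon 22°, lat -74°.
Subsquare v=21, b=1: +21·0.0833333° lon, +1·0.0416667° lat → SW at lon 23.75°, lat -73.9583°.
Cell spans 0.0833333° lon × 0.0416667° lat.
south -73.9583, north -73.9167.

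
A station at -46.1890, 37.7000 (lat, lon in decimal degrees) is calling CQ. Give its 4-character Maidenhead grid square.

KE83

Offset from 180°W / 90°S: lon 217.70°, lat 43.81°.
Field: 217.70/20 → 10 → K, 43.81/10 → 4 → E; chars KE.
Square: 17.70/2 → 8, 3.81/1 → 3; chars 83.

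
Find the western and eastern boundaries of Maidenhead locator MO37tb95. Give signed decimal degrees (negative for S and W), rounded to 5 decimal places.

67.65833, 67.66667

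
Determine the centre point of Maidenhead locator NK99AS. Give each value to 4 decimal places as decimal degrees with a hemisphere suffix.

Field N=13, K=10: +13·20° lon, +10·10° lat → SW at lon 80°, lat 10°.
Square 9, 9: +9·2° lon, +9·1° lat → SW at lon 98°, lat 19°.
Subsquare a=0, s=18: +0·0.0833333° lon, +18·0.0416667° lat → SW at lon 98°, lat 19.75°.
Cell spans 0.0833333° lon × 0.0416667° lat. Centre is SW corner plus half of each.
latitude 19.7708° N, longitude 98.0417° E.

19.7708° N, 98.0417° E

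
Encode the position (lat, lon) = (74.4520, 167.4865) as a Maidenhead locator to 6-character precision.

RQ34rk

Shift to the Maidenhead origin (180°W, 90°S): lon 347.4865, lat 164.4520.
Field (20°×10°, letters A–R): 347.4865/20 → 17 → R, 164.4520/10 → 16 → Q; chars RQ.
Square (2°×1°, digits 0–9): 7.4865/2 → 3, 4.4520/1 → 4; chars 34.
Subsquare (5′×2.5′, letters a–x): 1.4865/0.0833333 → 17 → r, 0.4520/0.0416667 → 10 → k; chars rk.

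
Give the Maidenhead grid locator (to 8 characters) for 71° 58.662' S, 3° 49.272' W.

IB88ca15

Offset from 180°W / 90°S: lon 176.17880°, lat 18.02230°.
Field: 176.17880/20 → 8 → I, 18.02230/10 → 1 → B; chars IB.
Square: 16.17880/2 → 8, 8.02230/1 → 8; chars 88.
Subsquare: 0.17880/0.0833333 → 2 → c, 0.02230/0.0416667 → 0 → a; chars ca.
Extended square: 0.01213/0.00833333 → 1, 0.02230/0.00416667 → 5; chars 15.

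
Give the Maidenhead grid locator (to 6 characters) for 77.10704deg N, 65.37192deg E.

MQ27qc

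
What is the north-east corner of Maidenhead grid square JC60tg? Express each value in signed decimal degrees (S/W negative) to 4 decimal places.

Field J=9, C=2: +9·20° lon, +2·10° lat → SW at lon 0°, lat -70°.
Square 6, 0: +6·2° lon, +0·1° lat → SW at lon 12°, lat -70°.
Subsquare t=19, g=6: +19·0.0833333° lon, +6·0.0416667° lat → SW at lon 13.5833°, lat -69.75°.
Cell spans 0.0833333° lon × 0.0416667° lat. NE corner is SW corner plus one full cell.
latitude -69.7083, longitude 13.6667.

-69.7083, 13.6667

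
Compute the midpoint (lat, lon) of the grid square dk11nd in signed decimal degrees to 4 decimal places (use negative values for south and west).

11.1458, -116.8750

Field D=3, K=10: +3·20° lon, +10·10° lat → SW at lon -120°, lat 10°.
Square 1, 1: +1·2° lon, +1·1° lat → SW at lon -118°, lat 11°.
Subsquare n=13, d=3: +13·0.0833333° lon, +3·0.0416667° lat → SW at lon -116.917°, lat 11.125°.
Cell spans 0.0833333° lon × 0.0416667° lat. Centre is SW corner plus half of each.
latitude 11.1458, longitude -116.8750.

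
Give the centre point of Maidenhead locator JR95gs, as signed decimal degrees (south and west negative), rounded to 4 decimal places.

85.7708, 18.5417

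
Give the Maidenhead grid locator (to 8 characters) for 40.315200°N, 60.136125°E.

MN00bh65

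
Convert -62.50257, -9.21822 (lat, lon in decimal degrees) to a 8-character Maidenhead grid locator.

Offset from 180°W / 90°S: lon 170.78178°, lat 27.49743°.
Field: 170.78178/20 → 8 → I, 27.49743/10 → 2 → C; chars IC.
Square: 10.78178/2 → 5, 7.49743/1 → 7; chars 57.
Subsquare: 0.78178/0.0833333 → 9 → j, 0.49743/0.0416667 → 11 → l; chars jl.
Extended square: 0.03178/0.00833333 → 3, 0.03910/0.00416667 → 9; chars 39.

IC57jl39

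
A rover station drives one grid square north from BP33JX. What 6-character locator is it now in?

BP34ja

Latitude subsquare x = 23; +1 → 24, wraps to 0 = a, carry into square.
Latitude square 3; +1 → 4.
The longitude characters are unchanged.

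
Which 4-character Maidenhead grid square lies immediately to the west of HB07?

GB97

Longitude square 0; −1 → -1, wraps to 9, carry into field.
Longitude field H = 7; −1 → 6 = G.
The latitude characters are unchanged.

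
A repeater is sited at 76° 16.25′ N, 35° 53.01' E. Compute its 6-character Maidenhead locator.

Add 180° to longitude and 90° to latitude: 215.8835, 166.2708.
Field (20°×10°, letters A–R): lon ⌊215.8835/20⌋ = 10 → K; lat ⌊166.2708/10⌋ = 16 → Q.
Square (2°×1°, digits 0–9): lon ⌊15.8835/2⌋ = 7; lat ⌊6.2708/1⌋ = 6.
Subsquare (5′×2.5′, letters a–x): lon ⌊1.8835/0.0833333⌋ = 22 → w; lat ⌊0.2708/0.0416667⌋ = 6 → g.

KQ76wg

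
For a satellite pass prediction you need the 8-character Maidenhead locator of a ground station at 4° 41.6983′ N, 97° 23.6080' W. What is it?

EJ14hq26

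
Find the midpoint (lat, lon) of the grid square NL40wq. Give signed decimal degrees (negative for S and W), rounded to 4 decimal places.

20.6875, 89.8750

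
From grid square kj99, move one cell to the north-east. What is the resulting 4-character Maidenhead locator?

LK00

Longitude square 9; +1 → 10, wraps to 0, carry into field.
Longitude field K = 10; +1 → 11 = L.
Latitude square 9; +1 → 10, wraps to 0, carry into field.
Latitude field J = 9; +1 → 10 = K.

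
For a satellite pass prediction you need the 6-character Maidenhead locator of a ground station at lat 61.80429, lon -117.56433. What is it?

Shift to the Maidenhead origin (180°W, 90°S): lon 62.4357, lat 151.8043.
Field (20°×10°, letters A–R): lon ⌊62.4357/20⌋ = 3 → D; lat ⌊151.8043/10⌋ = 15 → P.
Square (2°×1°, digits 0–9): lon ⌊2.4357/2⌋ = 1; lat ⌊1.8043/1⌋ = 1.
Subsquare (5′×2.5′, letters a–x): lon ⌊0.4357/0.0833333⌋ = 5 → f; lat ⌊0.8043/0.0416667⌋ = 19 → t.

DP11ft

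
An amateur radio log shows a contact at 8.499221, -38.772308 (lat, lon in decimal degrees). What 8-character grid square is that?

HJ08ol79

Offset from 180°W / 90°S: lon 141.22769°, lat 98.49922°.
Field: lon ⌊141.22769/20⌋ = 7 → H; lat ⌊98.49922/10⌋ = 9 → J.
Square: lon ⌊1.22769/2⌋ = 0; lat ⌊8.49922/1⌋ = 8.
Subsquare: lon ⌊1.22769/0.0833333⌋ = 14 → o; lat ⌊0.49922/0.0416667⌋ = 11 → l.
Extended square: lon ⌊0.06103/0.00833333⌋ = 7; lat ⌊0.04089/0.00416667⌋ = 9.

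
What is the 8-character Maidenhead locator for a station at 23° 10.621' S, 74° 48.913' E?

MG76jt77

Add 180° to longitude and 90° to latitude: 254.81522, 66.82298.
Field: 254.81522/20 → 12 → M, 66.82298/10 → 6 → G; chars MG.
Square: 14.81522/2 → 7, 6.82298/1 → 6; chars 76.
Subsquare: 0.81522/0.0833333 → 9 → j, 0.82298/0.0416667 → 19 → t; chars jt.
Extended square: 0.06522/0.00833333 → 7, 0.03132/0.00416667 → 7; chars 77.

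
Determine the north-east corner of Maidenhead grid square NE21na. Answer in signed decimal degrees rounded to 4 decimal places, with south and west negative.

Field N=13, E=4: +13·20° lon, +4·10° lat → SW at lon 80°, lat -50°.
Square 2, 1: +2·2° lon, +1·1° lat → SW at lon 84°, lat -49°.
Subsquare n=13, a=0: +13·0.0833333° lon, +0·0.0416667° lat → SW at lon 85.0833°, lat -49°.
Cell spans 0.0833333° lon × 0.0416667° lat. NE corner is SW corner plus one full cell.
latitude -48.9583, longitude 85.1667.

-48.9583, 85.1667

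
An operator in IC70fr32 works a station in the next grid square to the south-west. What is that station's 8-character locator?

IC70fr21

Longitude extended square 3; −1 → 2.
Latitude extended square 2; −1 → 1.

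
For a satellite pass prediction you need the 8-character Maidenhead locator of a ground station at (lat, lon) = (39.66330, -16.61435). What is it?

Shift to the Maidenhead origin (180°W, 90°S): lon 163.38565, lat 129.66330.
Field (20°×10°, letters A–R): 163.38565/20 → 8 → I, 129.66330/10 → 12 → M; chars IM.
Square (2°×1°, digits 0–9): 3.38565/2 → 1, 9.66330/1 → 9; chars 19.
Subsquare (5′×2.5′, letters a–x): 1.38565/0.0833333 → 16 → q, 0.66330/0.0416667 → 15 → p; chars qp.
Extended square (30″×15″, digits 0–9): 0.05232/0.00833333 → 6, 0.03830/0.00416667 → 9; chars 69.

IM19qp69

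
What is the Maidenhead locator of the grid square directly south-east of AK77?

Longitude square 7; +1 → 8.
Latitude square 7; −1 → 6.

AK86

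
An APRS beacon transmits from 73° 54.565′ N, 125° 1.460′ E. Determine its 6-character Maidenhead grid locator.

Offset from 180°W / 90°S: lon 305.0243°, lat 163.9094°.
Field: lon ⌊305.0243/20⌋ = 15 → P; lat ⌊163.9094/10⌋ = 16 → Q.
Square: lon ⌊5.0243/2⌋ = 2; lat ⌊3.9094/1⌋ = 3.
Subsquare: lon ⌊1.0243/0.0833333⌋ = 12 → m; lat ⌊0.9094/0.0416667⌋ = 21 → v.

PQ23mv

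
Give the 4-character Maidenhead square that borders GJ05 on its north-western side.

Longitude square 0; −1 → -1, wraps to 9, carry into field.
Longitude field G = 6; −1 → 5 = F.
Latitude square 5; +1 → 6.

FJ96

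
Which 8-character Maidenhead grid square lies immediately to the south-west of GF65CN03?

GF65bn92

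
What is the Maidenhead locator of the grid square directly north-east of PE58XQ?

Longitude subsquare x = 23; +1 → 24, wraps to 0 = a, carry into square.
Longitude square 5; +1 → 6.
Latitude subsquare q = 16; +1 → 17 = r.

PE68ar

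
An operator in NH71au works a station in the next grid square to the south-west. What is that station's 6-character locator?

NH61xt

Longitude subsquare a = 0; −1 → -1, wraps to 23 = x, carry into square.
Longitude square 7; −1 → 6.
Latitude subsquare u = 20; −1 → 19 = t.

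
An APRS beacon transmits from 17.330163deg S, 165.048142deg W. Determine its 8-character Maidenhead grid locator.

AH72lq40

Add 180° to longitude and 90° to latitude: 14.95186, 72.66984.
Field: lon ⌊14.95186/20⌋ = 0 → A; lat ⌊72.66984/10⌋ = 7 → H.
Square: lon ⌊14.95186/2⌋ = 7; lat ⌊2.66984/1⌋ = 2.
Subsquare: lon ⌊0.95186/0.0833333⌋ = 11 → l; lat ⌊0.66984/0.0416667⌋ = 16 → q.
Extended square: lon ⌊0.03519/0.00833333⌋ = 4; lat ⌊0.00317/0.00416667⌋ = 0.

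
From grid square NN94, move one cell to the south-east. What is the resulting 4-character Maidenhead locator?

ON03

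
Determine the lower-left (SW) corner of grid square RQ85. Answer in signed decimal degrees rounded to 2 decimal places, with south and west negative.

75.00, 176.00

Field R=17, Q=16: +17·20° lon, +16·10° lat → SW at lon 160°, lat 70°.
Square 8, 5: +8·2° lon, +5·1° lat → SW at lon 176°, lat 75°.
latitude 75.00, longitude 176.00.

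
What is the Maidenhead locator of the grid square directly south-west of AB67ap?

AB57xo

Longitude subsquare a = 0; −1 → -1, wraps to 23 = x, carry into square.
Longitude square 6; −1 → 5.
Latitude subsquare p = 15; −1 → 14 = o.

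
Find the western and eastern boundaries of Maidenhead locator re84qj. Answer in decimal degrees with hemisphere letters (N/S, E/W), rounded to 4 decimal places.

177.3333° E, 177.4167° E

Field R=17, E=4: +17·20° lon, +4·10° lat → SW at lon 160°, lat -50°.
Square 8, 4: +8·2° lon, +4·1° lat → SW at lon 176°, lat -46°.
Subsquare q=16, j=9: +16·0.0833333° lon, +9·0.0416667° lat → SW at lon 177.333°, lat -45.625°.
Cell spans 0.0833333° lon × 0.0416667° lat.
west 177.3333° E, east 177.4167° E.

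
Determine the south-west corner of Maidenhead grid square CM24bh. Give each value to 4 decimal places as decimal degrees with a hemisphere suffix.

34.2917° N, 135.9167° W

Field C=2, M=12: +2·20° lon, +12·10° lat → SW at lon -140°, lat 30°.
Square 2, 4: +2·2° lon, +4·1° lat → SW at lon -136°, lat 34°.
Subsquare b=1, h=7: +1·0.0833333° lon, +7·0.0416667° lat → SW at lon -135.917°, lat 34.2917°.
latitude 34.2917° N, longitude 135.9167° W.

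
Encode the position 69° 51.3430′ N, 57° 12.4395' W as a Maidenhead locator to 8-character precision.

GP19ju55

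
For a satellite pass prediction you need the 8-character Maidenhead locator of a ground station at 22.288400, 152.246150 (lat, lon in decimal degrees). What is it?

Add 180° to longitude and 90° to latitude: 332.24615, 112.28840.
Field: 332.24615/20 → 16 → Q, 112.28840/10 → 11 → L; chars QL.
Square: 12.24615/2 → 6, 2.28840/1 → 2; chars 62.
Subsquare: 0.24615/0.0833333 → 2 → c, 0.28840/0.0416667 → 6 → g; chars cg.
Extended square: 0.07948/0.00833333 → 9, 0.03840/0.00416667 → 9; chars 99.

QL62cg99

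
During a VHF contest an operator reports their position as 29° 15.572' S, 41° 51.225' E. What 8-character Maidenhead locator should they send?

LG00wr27

Shift to the Maidenhead origin (180°W, 90°S): lon 221.85375, lat 60.74047.
Field (20°×10°, letters A–R): 221.85375/20 → 11 → L, 60.74047/10 → 6 → G; chars LG.
Square (2°×1°, digits 0–9): 1.85375/2 → 0, 0.74047/1 → 0; chars 00.
Subsquare (5′×2.5′, letters a–x): 1.85375/0.0833333 → 22 → w, 0.74047/0.0416667 → 17 → r; chars wr.
Extended square (30″×15″, digits 0–9): 0.02042/0.00833333 → 2, 0.03213/0.00416667 → 7; chars 27.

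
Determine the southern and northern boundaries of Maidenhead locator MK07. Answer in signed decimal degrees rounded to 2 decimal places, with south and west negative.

17.00, 18.00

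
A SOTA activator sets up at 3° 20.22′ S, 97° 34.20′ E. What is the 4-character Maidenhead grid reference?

Add 180° to longitude and 90° to latitude: 277.57, 86.66.
Field: 277.57/20 → 13 → N, 86.66/10 → 8 → I; chars NI.
Square: 17.57/2 → 8, 6.66/1 → 6; chars 86.

NI86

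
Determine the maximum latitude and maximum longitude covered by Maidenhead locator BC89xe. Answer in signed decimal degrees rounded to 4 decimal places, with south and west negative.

Field B=1, C=2: +1·20° lon, +2·10° lat → SW at lon -160°, lat -70°.
Square 8, 9: +8·2° lon, +9·1° lat → SW at lon -144°, lat -61°.
Subsquare x=23, e=4: +23·0.0833333° lon, +4·0.0416667° lat → SW at lon -142.083°, lat -60.8333°.
Cell spans 0.0833333° lon × 0.0416667° lat. NE corner is SW corner plus one full cell.
latitude -60.7917, longitude -142.0000.

-60.7917, -142.0000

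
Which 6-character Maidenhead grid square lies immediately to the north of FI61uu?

Latitude subsquare u = 20; +1 → 21 = v.
The longitude characters are unchanged.

FI61uv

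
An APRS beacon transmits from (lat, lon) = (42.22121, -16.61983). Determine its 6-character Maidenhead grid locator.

Add 180° to longitude and 90° to latitude: 163.3802, 132.2212.
Field: 163.3802/20 → 8 → I, 132.2212/10 → 13 → N; chars IN.
Square: 3.3802/2 → 1, 2.2212/1 → 2; chars 12.
Subsquare: 1.3802/0.0833333 → 16 → q, 0.2212/0.0416667 → 5 → f; chars qf.

IN12qf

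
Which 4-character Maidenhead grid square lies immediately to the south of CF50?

CE59

Latitude square 0; −1 → -1, wraps to 9, carry into field.
Latitude field F = 5; −1 → 4 = E.
The longitude characters are unchanged.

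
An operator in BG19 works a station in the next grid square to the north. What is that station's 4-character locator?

Latitude square 9; +1 → 10, wraps to 0, carry into field.
Latitude field G = 6; +1 → 7 = H.
The longitude characters are unchanged.

BH10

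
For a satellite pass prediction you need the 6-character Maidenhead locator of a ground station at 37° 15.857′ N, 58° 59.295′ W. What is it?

GM07mg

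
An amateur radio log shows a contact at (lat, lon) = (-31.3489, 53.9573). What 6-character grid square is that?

Shift to the Maidenhead origin (180°W, 90°S): lon 233.9573, lat 58.6511.
Field: lon ⌊233.9573/20⌋ = 11 → L; lat ⌊58.6511/10⌋ = 5 → F.
Square: lon ⌊13.9573/2⌋ = 6; lat ⌊8.6511/1⌋ = 8.
Subsquare: lon ⌊1.9573/0.0833333⌋ = 23 → x; lat ⌊0.6511/0.0416667⌋ = 15 → p.

LF68xp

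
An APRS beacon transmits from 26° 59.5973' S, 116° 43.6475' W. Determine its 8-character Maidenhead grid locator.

DG13pa21

Offset from 180°W / 90°S: lon 63.27254°, lat 63.00671°.
Field: lon ⌊63.27254/20⌋ = 3 → D; lat ⌊63.00671/10⌋ = 6 → G.
Square: lon ⌊3.27254/2⌋ = 1; lat ⌊3.00671/1⌋ = 3.
Subsquare: lon ⌊1.27254/0.0833333⌋ = 15 → p; lat ⌊0.00671/0.0416667⌋ = 0 → a.
Extended square: lon ⌊0.02254/0.00833333⌋ = 2; lat ⌊0.00671/0.00416667⌋ = 1.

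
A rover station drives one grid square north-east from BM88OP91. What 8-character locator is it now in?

BM88pp02

Longitude extended square 9; +1 → 10, wraps to 0, carry into subsquare.
Longitude subsquare o = 14; +1 → 15 = p.
Latitude extended square 1; +1 → 2.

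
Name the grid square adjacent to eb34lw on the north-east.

Longitude subsquare l = 11; +1 → 12 = m.
Latitude subsquare w = 22; +1 → 23 = x.

EB34mx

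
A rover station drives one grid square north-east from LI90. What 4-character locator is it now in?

MI01

Longitude square 9; +1 → 10, wraps to 0, carry into field.
Longitude field L = 11; +1 → 12 = M.
Latitude square 0; +1 → 1.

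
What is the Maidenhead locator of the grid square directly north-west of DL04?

Longitude square 0; −1 → -1, wraps to 9, carry into field.
Longitude field D = 3; −1 → 2 = C.
Latitude square 4; +1 → 5.

CL95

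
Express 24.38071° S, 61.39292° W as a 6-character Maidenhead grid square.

FG95ho

Add 180° to longitude and 90° to latitude: 118.6071, 65.6193.
Field (20°×10°, letters A–R): 118.6071/20 → 5 → F, 65.6193/10 → 6 → G; chars FG.
Square (2°×1°, digits 0–9): 18.6071/2 → 9, 5.6193/1 → 5; chars 95.
Subsquare (5′×2.5′, letters a–x): 0.6071/0.0833333 → 7 → h, 0.6193/0.0416667 → 14 → o; chars ho.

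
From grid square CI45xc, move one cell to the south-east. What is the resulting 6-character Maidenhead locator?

Longitude subsquare x = 23; +1 → 24, wraps to 0 = a, carry into square.
Longitude square 4; +1 → 5.
Latitude subsquare c = 2; −1 → 1 = b.

CI55ab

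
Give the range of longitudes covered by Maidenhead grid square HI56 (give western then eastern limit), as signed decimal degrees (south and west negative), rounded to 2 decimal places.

-30.00, -28.00

Field H=7, I=8: +7·20° lon, +8·10° lat → SW at lon -40°, lat -10°.
Square 5, 6: +5·2° lon, +6·1° lat → SW at lon -30°, lat -4°.
Cell spans 2° lon × 1° lat.
west -30.00, east -28.00.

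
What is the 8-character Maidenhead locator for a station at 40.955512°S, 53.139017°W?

GE39kb30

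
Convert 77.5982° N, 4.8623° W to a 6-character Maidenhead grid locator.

IQ77no

Offset from 180°W / 90°S: lon 175.1377°, lat 167.5982°.
Field (20°×10°, letters A–R): lon ⌊175.1377/20⌋ = 8 → I; lat ⌊167.5982/10⌋ = 16 → Q.
Square (2°×1°, digits 0–9): lon ⌊15.1377/2⌋ = 7; lat ⌊7.5982/1⌋ = 7.
Subsquare (5′×2.5′, letters a–x): lon ⌊1.1377/0.0833333⌋ = 13 → n; lat ⌊0.5982/0.0416667⌋ = 14 → o.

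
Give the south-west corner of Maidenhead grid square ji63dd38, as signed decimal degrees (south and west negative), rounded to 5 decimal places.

Field J=9, I=8: +9·20° lon, +8·10° lat → SW at lon 0°, lat -10°.
Square 6, 3: +6·2° lon, +3·1° lat → SW at lon 12°, lat -7°.
Subsquare d=3, d=3: +3·0.0833333° lon, +3·0.0416667° lat → SW at lon 12.25°, lat -6.875°.
Extended square 3, 8: +3·0.00833333° lon, +8·0.00416667° lat → SW at lon 12.275°, lat -6.84167°.
latitude -6.84167, longitude 12.27500.

-6.84167, 12.27500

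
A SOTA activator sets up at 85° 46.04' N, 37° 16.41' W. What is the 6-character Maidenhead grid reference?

Offset from 180°W / 90°S: lon 142.7265°, lat 175.7673°.
Field: 142.7265/20 → 7 → H, 175.7673/10 → 17 → R; chars HR.
Square: 2.7265/2 → 1, 5.7673/1 → 5; chars 15.
Subsquare: 0.7265/0.0833333 → 8 → i, 0.7673/0.0416667 → 18 → s; chars is.

HR15is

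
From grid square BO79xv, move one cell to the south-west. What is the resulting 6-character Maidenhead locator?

BO79wu

Longitude subsquare x = 23; −1 → 22 = w.
Latitude subsquare v = 21; −1 → 20 = u.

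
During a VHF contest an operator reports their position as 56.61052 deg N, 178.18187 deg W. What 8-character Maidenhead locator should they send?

Add 180° to longitude and 90° to latitude: 1.81813, 146.61052.
Field: lon ⌊1.81813/20⌋ = 0 → A; lat ⌊146.61052/10⌋ = 14 → O.
Square: lon ⌊1.81813/2⌋ = 0; lat ⌊6.61052/1⌋ = 6.
Subsquare: lon ⌊1.81813/0.0833333⌋ = 21 → v; lat ⌊0.61052/0.0416667⌋ = 14 → o.
Extended square: lon ⌊0.06813/0.00833333⌋ = 8; lat ⌊0.02719/0.00416667⌋ = 6.

AO06vo86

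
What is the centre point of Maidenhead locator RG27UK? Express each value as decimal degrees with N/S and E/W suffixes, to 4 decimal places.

Field R=17, G=6: +17·20° lon, +6·10° lat → SW at lon 160°, lat -30°.
Square 2, 7: +2·2° lon, +7·1° lat → SW at lon 164°, lat -23°.
Subsquare u=20, k=10: +20·0.0833333° lon, +10·0.0416667° lat → SW at lon 165.667°, lat -22.5833°.
Cell spans 0.0833333° lon × 0.0416667° lat. Centre is SW corner plus half of each.
latitude 22.5625° S, longitude 165.7083° E.

22.5625° S, 165.7083° E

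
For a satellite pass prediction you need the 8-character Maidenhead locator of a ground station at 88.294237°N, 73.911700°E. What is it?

MR68wh90

Offset from 180°W / 90°S: lon 253.91170°, lat 178.29424°.
Field: lon ⌊253.91170/20⌋ = 12 → M; lat ⌊178.29424/10⌋ = 17 → R.
Square: lon ⌊13.91170/2⌋ = 6; lat ⌊8.29424/1⌋ = 8.
Subsquare: lon ⌊1.91170/0.0833333⌋ = 22 → w; lat ⌊0.29424/0.0416667⌋ = 7 → h.
Extended square: lon ⌊0.07837/0.00833333⌋ = 9; lat ⌊0.00257/0.00416667⌋ = 0.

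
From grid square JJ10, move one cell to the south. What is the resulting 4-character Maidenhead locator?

JI19

Latitude square 0; −1 → -1, wraps to 9, carry into field.
Latitude field J = 9; −1 → 8 = I.
The longitude characters are unchanged.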